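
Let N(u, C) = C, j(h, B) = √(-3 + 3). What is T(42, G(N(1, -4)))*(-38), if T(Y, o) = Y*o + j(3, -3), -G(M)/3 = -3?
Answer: -14364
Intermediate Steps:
j(h, B) = 0 (j(h, B) = √0 = 0)
G(M) = 9 (G(M) = -3*(-3) = 9)
T(Y, o) = Y*o (T(Y, o) = Y*o + 0 = Y*o)
T(42, G(N(1, -4)))*(-38) = (42*9)*(-38) = 378*(-38) = -14364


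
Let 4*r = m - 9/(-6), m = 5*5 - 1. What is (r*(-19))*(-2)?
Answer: 969/4 ≈ 242.25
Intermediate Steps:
m = 24 (m = 25 - 1 = 24)
r = 51/8 (r = (24 - 9/(-6))/4 = (24 - 9*(-⅙))/4 = (24 + 3/2)/4 = (¼)*(51/2) = 51/8 ≈ 6.3750)
(r*(-19))*(-2) = ((51/8)*(-19))*(-2) = -969/8*(-2) = 969/4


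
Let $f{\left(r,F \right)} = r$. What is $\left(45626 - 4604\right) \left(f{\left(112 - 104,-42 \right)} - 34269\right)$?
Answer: $-1405454742$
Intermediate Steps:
$\left(45626 - 4604\right) \left(f{\left(112 - 104,-42 \right)} - 34269\right) = \left(45626 - 4604\right) \left(\left(112 - 104\right) - 34269\right) = 41022 \left(8 - 34269\right) = 41022 \left(-34261\right) = -1405454742$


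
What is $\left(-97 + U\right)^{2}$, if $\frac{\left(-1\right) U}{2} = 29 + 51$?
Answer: $66049$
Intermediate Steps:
$U = -160$ ($U = - 2 \left(29 + 51\right) = \left(-2\right) 80 = -160$)
$\left(-97 + U\right)^{2} = \left(-97 - 160\right)^{2} = \left(-257\right)^{2} = 66049$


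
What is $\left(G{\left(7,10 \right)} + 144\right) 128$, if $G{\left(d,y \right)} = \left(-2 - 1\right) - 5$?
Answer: $17408$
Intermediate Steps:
$G{\left(d,y \right)} = -8$ ($G{\left(d,y \right)} = -3 - 5 = -8$)
$\left(G{\left(7,10 \right)} + 144\right) 128 = \left(-8 + 144\right) 128 = 136 \cdot 128 = 17408$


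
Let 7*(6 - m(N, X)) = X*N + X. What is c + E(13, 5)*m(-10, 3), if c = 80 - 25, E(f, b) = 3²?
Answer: 1006/7 ≈ 143.71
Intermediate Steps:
m(N, X) = 6 - X/7 - N*X/7 (m(N, X) = 6 - (X*N + X)/7 = 6 - (N*X + X)/7 = 6 - (X + N*X)/7 = 6 + (-X/7 - N*X/7) = 6 - X/7 - N*X/7)
E(f, b) = 9
c = 55
c + E(13, 5)*m(-10, 3) = 55 + 9*(6 - ⅐*3 - ⅐*(-10)*3) = 55 + 9*(6 - 3/7 + 30/7) = 55 + 9*(69/7) = 55 + 621/7 = 1006/7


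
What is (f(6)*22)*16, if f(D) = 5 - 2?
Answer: 1056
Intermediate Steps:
f(D) = 3
(f(6)*22)*16 = (3*22)*16 = 66*16 = 1056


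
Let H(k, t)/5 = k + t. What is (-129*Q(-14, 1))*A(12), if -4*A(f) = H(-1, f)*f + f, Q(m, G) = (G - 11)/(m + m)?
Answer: 7740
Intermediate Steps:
Q(m, G) = (-11 + G)/(2*m) (Q(m, G) = (-11 + G)/((2*m)) = (-11 + G)*(1/(2*m)) = (-11 + G)/(2*m))
H(k, t) = 5*k + 5*t (H(k, t) = 5*(k + t) = 5*k + 5*t)
A(f) = -f/4 - f*(-5 + 5*f)/4 (A(f) = -((5*(-1) + 5*f)*f + f)/4 = -((-5 + 5*f)*f + f)/4 = -(f*(-5 + 5*f) + f)/4 = -(f + f*(-5 + 5*f))/4 = -f/4 - f*(-5 + 5*f)/4)
(-129*Q(-14, 1))*A(12) = (-129*(-11 + 1)/(2*(-14)))*((¼)*12*(4 - 5*12)) = (-129*(-1)*(-10)/(2*14))*((¼)*12*(4 - 60)) = (-129*5/14)*((¼)*12*(-56)) = -645/14*(-168) = 7740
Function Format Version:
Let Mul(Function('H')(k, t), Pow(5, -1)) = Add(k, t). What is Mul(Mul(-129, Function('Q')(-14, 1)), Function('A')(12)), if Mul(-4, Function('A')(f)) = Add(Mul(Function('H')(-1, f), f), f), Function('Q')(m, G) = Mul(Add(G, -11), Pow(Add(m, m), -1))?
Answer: 7740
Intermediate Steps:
Function('Q')(m, G) = Mul(Rational(1, 2), Pow(m, -1), Add(-11, G)) (Function('Q')(m, G) = Mul(Add(-11, G), Pow(Mul(2, m), -1)) = Mul(Add(-11, G), Mul(Rational(1, 2), Pow(m, -1))) = Mul(Rational(1, 2), Pow(m, -1), Add(-11, G)))
Function('H')(k, t) = Add(Mul(5, k), Mul(5, t)) (Function('H')(k, t) = Mul(5, Add(k, t)) = Add(Mul(5, k), Mul(5, t)))
Function('A')(f) = Add(Mul(Rational(-1, 4), f), Mul(Rational(-1, 4), f, Add(-5, Mul(5, f)))) (Function('A')(f) = Mul(Rational(-1, 4), Add(Mul(Add(Mul(5, -1), Mul(5, f)), f), f)) = Mul(Rational(-1, 4), Add(Mul(Add(-5, Mul(5, f)), f), f)) = Mul(Rational(-1, 4), Add(Mul(f, Add(-5, Mul(5, f))), f)) = Mul(Rational(-1, 4), Add(f, Mul(f, Add(-5, Mul(5, f))))) = Add(Mul(Rational(-1, 4), f), Mul(Rational(-1, 4), f, Add(-5, Mul(5, f)))))
Mul(Mul(-129, Function('Q')(-14, 1)), Function('A')(12)) = Mul(Mul(-129, Mul(Rational(1, 2), Pow(-14, -1), Add(-11, 1))), Mul(Rational(1, 4), 12, Add(4, Mul(-5, 12)))) = Mul(Mul(-129, Mul(Rational(1, 2), Rational(-1, 14), -10)), Mul(Rational(1, 4), 12, Add(4, -60))) = Mul(Mul(-129, Rational(5, 14)), Mul(Rational(1, 4), 12, -56)) = Mul(Rational(-645, 14), -168) = 7740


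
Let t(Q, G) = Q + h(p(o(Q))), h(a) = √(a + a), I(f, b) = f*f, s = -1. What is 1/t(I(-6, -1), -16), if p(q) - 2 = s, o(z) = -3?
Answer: 18/647 - √2/1294 ≈ 0.026728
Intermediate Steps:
I(f, b) = f²
p(q) = 1 (p(q) = 2 - 1 = 1)
h(a) = √2*√a (h(a) = √(2*a) = √2*√a)
t(Q, G) = Q + √2 (t(Q, G) = Q + √2*√1 = Q + √2*1 = Q + √2)
1/t(I(-6, -1), -16) = 1/((-6)² + √2) = 1/(36 + √2)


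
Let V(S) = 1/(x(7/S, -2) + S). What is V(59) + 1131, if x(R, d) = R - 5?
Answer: 3611342/3193 ≈ 1131.0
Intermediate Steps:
x(R, d) = -5 + R
V(S) = 1/(-5 + S + 7/S) (V(S) = 1/((-5 + 7/S) + S) = 1/(-5 + S + 7/S))
V(59) + 1131 = 59/(7 + 59*(-5 + 59)) + 1131 = 59/(7 + 59*54) + 1131 = 59/(7 + 3186) + 1131 = 59/3193 + 1131 = 3611342/3193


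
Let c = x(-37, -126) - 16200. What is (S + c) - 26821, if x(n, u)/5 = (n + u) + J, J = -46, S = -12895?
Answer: -56961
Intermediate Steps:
x(n, u) = -230 + 5*n + 5*u (x(n, u) = 5*((n + u) - 46) = 5*(-46 + n + u) = -230 + 5*n + 5*u)
c = -17245 (c = (-230 + 5*(-37) + 5*(-126)) - 16200 = (-230 - 185 - 630) - 16200 = -1045 - 16200 = -17245)
(S + c) - 26821 = (-12895 - 17245) - 26821 = -30140 - 26821 = -56961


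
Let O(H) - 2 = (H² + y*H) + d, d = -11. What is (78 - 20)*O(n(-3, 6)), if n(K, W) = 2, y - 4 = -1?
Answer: 58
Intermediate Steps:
y = 3 (y = 4 - 1 = 3)
O(H) = -9 + H² + 3*H (O(H) = 2 + ((H² + 3*H) - 11) = 2 + (-11 + H² + 3*H) = -9 + H² + 3*H)
(78 - 20)*O(n(-3, 6)) = (78 - 20)*(-9 + 2² + 3*2) = 58*(-9 + 4 + 6) = 58*1 = 58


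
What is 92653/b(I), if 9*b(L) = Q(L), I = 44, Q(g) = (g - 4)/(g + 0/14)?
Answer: 9172647/10 ≈ 9.1727e+5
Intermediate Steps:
Q(g) = (-4 + g)/g (Q(g) = (-4 + g)/(g + 0*(1/14)) = (-4 + g)/(g + 0) = (-4 + g)/g)
b(L) = (-4 + L)/(9*L) (b(L) = ((-4 + L)/L)/9 = (-4 + L)/(9*L))
92653/b(I) = 92653/(((1/9)*(-4 + 44)/44)) = 92653/(((1/9)*(1/44)*40)) = 92653/(10/99) = 92653*(99/10) = 9172647/10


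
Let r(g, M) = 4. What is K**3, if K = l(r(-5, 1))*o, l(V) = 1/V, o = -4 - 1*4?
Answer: -8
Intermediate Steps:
o = -8 (o = -4 - 4 = -8)
K = -2 (K = -8/4 = (1/4)*(-8) = -2)
K**3 = (-2)**3 = -8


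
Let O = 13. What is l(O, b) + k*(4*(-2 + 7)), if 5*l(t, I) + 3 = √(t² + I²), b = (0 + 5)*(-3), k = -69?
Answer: -6903/5 + √394/5 ≈ -1376.6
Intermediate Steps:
b = -15 (b = 5*(-3) = -15)
l(t, I) = -⅗ + √(I² + t²)/5 (l(t, I) = -⅗ + √(t² + I²)/5 = -⅗ + √(I² + t²)/5)
l(O, b) + k*(4*(-2 + 7)) = (-⅗ + √((-15)² + 13²)/5) - 276*(-2 + 7) = (-⅗ + √(225 + 169)/5) - 276*5 = (-⅗ + √394/5) - 69*20 = (-⅗ + √394/5) - 1380 = -6903/5 + √394/5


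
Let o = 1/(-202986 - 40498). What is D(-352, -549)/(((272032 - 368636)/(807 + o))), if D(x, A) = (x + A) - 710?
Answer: 316547946657/23521528336 ≈ 13.458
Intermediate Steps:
D(x, A) = -710 + A + x (D(x, A) = (A + x) - 710 = -710 + A + x)
o = -1/243484 (o = 1/(-243484) = -1/243484 ≈ -4.1070e-6)
D(-352, -549)/(((272032 - 368636)/(807 + o))) = (-710 - 549 - 352)/(((272032 - 368636)/(807 - 1/243484))) = -1611/((-96604/196491587/243484)) = -1611/((-96604*243484/196491587)) = -1611/(-23521528336/196491587) = -1611*(-196491587/23521528336) = 316547946657/23521528336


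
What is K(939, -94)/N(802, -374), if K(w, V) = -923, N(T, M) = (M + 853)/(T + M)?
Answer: -395044/479 ≈ -824.73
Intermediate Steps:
N(T, M) = (853 + M)/(M + T)
K(939, -94)/N(802, -374) = -923*(-374 + 802)/(853 - 374) = -923/(479/428) = -923/((1/428)*479) = -923/479/428 = -923*428/479 = -395044/479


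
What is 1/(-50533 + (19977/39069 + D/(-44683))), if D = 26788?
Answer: -581906709/29405543041924 ≈ -1.9789e-5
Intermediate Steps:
1/(-50533 + (19977/39069 + D/(-44683))) = 1/(-50533 + (19977/39069 + 26788/(-44683))) = 1/(-50533 + (19977*(1/39069) + 26788*(-1/44683))) = 1/(-50533 + (6659/13023 - 26788/44683)) = 1/(-50533 - 51316027/581906709) = 1/(-29405543041924/581906709) = -581906709/29405543041924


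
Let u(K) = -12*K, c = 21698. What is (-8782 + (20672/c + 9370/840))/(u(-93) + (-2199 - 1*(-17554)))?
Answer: -420639125/790015044 ≈ -0.53244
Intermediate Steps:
(-8782 + (20672/c + 9370/840))/(u(-93) + (-2199 - 1*(-17554))) = (-8782 + (20672/21698 + 9370/840))/(-12*(-93) + (-2199 - 1*(-17554))) = (-8782 + (20672*(1/21698) + 9370*(1/840)))/(1116 + (-2199 + 17554)) = (-8782 + (544/571 + 937/84))/(1116 + 15355) = (-8782 + 580723/47964)/16471 = -420639125/47964*1/16471 = -420639125/790015044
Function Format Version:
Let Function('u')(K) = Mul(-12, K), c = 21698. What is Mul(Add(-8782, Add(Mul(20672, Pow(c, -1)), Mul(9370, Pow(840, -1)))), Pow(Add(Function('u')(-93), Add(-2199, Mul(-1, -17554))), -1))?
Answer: Rational(-420639125, 790015044) ≈ -0.53244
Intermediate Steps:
Mul(Add(-8782, Add(Mul(20672, Pow(c, -1)), Mul(9370, Pow(840, -1)))), Pow(Add(Function('u')(-93), Add(-2199, Mul(-1, -17554))), -1)) = Mul(Add(-8782, Add(Mul(20672, Pow(21698, -1)), Mul(9370, Pow(840, -1)))), Pow(Add(Mul(-12, -93), Add(-2199, Mul(-1, -17554))), -1)) = Mul(Add(-8782, Add(Mul(20672, Rational(1, 21698)), Mul(9370, Rational(1, 840)))), Pow(Add(1116, Add(-2199, 17554)), -1)) = Mul(Add(-8782, Add(Rational(544, 571), Rational(937, 84))), Pow(Add(1116, 15355), -1)) = Mul(Add(-8782, Rational(580723, 47964)), Pow(16471, -1)) = Mul(Rational(-420639125, 47964), Rational(1, 16471)) = Rational(-420639125, 790015044)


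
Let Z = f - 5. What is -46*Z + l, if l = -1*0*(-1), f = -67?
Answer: 3312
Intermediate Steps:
l = 0 (l = 0*(-1) = 0)
Z = -72 (Z = -67 - 5 = -72)
-46*Z + l = -46*(-72) + 0 = 3312 + 0 = 3312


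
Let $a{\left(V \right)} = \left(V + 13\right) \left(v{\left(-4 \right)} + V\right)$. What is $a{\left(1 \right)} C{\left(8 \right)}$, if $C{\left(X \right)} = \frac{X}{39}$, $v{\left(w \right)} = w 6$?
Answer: $- \frac{2576}{39} \approx -66.051$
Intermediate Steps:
$v{\left(w \right)} = 6 w$
$C{\left(X \right)} = \frac{X}{39}$ ($C{\left(X \right)} = X \frac{1}{39} = \frac{X}{39}$)
$a{\left(V \right)} = \left(-24 + V\right) \left(13 + V\right)$ ($a{\left(V \right)} = \left(V + 13\right) \left(6 \left(-4\right) + V\right) = \left(13 + V\right) \left(-24 + V\right) = \left(-24 + V\right) \left(13 + V\right)$)
$a{\left(1 \right)} C{\left(8 \right)} = \left(-312 + 1^{2} - 11\right) \frac{1}{39} \cdot 8 = \left(-312 + 1 - 11\right) \frac{8}{39} = \left(-322\right) \frac{8}{39} = - \frac{2576}{39}$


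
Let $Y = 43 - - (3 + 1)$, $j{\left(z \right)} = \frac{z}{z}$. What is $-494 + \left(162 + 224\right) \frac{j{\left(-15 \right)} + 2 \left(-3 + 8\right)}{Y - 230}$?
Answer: $- \frac{94648}{183} \approx -517.2$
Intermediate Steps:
$j{\left(z \right)} = 1$
$Y = 47$ ($Y = 43 - \left(-1\right) 4 = 43 - -4 = 43 + 4 = 47$)
$-494 + \left(162 + 224\right) \frac{j{\left(-15 \right)} + 2 \left(-3 + 8\right)}{Y - 230} = -494 + \left(162 + 224\right) \frac{1 + 2 \left(-3 + 8\right)}{47 - 230} = -494 + 386 \frac{1 + 2 \cdot 5}{-183} = -494 + 386 \left(1 + 10\right) \left(- \frac{1}{183}\right) = -494 + 386 \cdot 11 \left(- \frac{1}{183}\right) = -494 + 386 \left(- \frac{11}{183}\right) = -494 - \frac{4246}{183} = - \frac{94648}{183}$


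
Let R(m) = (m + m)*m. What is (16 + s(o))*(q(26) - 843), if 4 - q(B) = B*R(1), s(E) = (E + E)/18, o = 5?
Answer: -14751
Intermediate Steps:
R(m) = 2*m² (R(m) = (2*m)*m = 2*m²)
s(E) = E/9 (s(E) = (2*E)*(1/18) = E/9)
q(B) = 4 - 2*B (q(B) = 4 - B*2*1² = 4 - B*2*1 = 4 - B*2 = 4 - 2*B)
(16 + s(o))*(q(26) - 843) = (16 + (⅑)*5)*((4 - 2*26) - 843) = (16 + 5/9)*((4 - 52) - 843) = 149*(-48 - 843)/9 = (149/9)*(-891) = -14751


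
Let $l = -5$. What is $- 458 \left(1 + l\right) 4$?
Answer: $7328$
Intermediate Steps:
$- 458 \left(1 + l\right) 4 = - 458 \left(1 - 5\right) 4 = - 458 \left(\left(-4\right) 4\right) = \left(-458\right) \left(-16\right) = 7328$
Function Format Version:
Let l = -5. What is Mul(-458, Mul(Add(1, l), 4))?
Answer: 7328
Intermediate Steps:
Mul(-458, Mul(Add(1, l), 4)) = Mul(-458, Mul(Add(1, -5), 4)) = Mul(-458, Mul(-4, 4)) = Mul(-458, -16) = 7328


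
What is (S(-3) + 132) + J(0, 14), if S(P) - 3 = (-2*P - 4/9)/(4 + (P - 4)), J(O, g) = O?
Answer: 3595/27 ≈ 133.15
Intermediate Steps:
S(P) = 3 + (-4/9 - 2*P)/P (S(P) = 3 + (-2*P - 4/9)/(4 + (P - 4)) = 3 + (-2*P - 4*⅑)/(4 + (-4 + P)) = 3 + (-2*P - 4/9)/P = 3 + (-4/9 - 2*P)/P)
(S(-3) + 132) + J(0, 14) = ((-4/9 - 3)/(-3) + 132) + 0 = (-⅓*(-31/9) + 132) + 0 = (31/27 + 132) + 0 = 3595/27 + 0 = 3595/27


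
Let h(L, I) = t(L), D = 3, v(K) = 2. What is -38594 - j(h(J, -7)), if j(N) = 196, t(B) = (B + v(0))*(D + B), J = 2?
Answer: -38790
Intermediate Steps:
t(B) = (2 + B)*(3 + B) (t(B) = (B + 2)*(3 + B) = (2 + B)*(3 + B))
h(L, I) = 6 + L**2 + 5*L
-38594 - j(h(J, -7)) = -38594 - 1*196 = -38594 - 196 = -38790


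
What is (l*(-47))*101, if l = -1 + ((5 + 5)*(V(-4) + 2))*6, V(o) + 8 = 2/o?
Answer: 1856077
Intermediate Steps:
V(o) = -8 + 2/o
l = -391 (l = -1 + ((5 + 5)*((-8 + 2/(-4)) + 2))*6 = -1 + (10*((-8 + 2*(-1/4)) + 2))*6 = -1 + (10*((-8 - 1/2) + 2))*6 = -1 + (10*(-17/2 + 2))*6 = -1 + (10*(-13/2))*6 = -1 - 65*6 = -1 - 390 = -391)
(l*(-47))*101 = -391*(-47)*101 = 18377*101 = 1856077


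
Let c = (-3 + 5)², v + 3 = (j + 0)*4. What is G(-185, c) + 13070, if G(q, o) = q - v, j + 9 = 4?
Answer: 12908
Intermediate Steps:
j = -5 (j = -9 + 4 = -5)
v = -23 (v = -3 + (-5 + 0)*4 = -3 - 5*4 = -3 - 20 = -23)
c = 4 (c = 2² = 4)
G(q, o) = 23 + q (G(q, o) = q - 1*(-23) = q + 23 = 23 + q)
G(-185, c) + 13070 = (23 - 185) + 13070 = -162 + 13070 = 12908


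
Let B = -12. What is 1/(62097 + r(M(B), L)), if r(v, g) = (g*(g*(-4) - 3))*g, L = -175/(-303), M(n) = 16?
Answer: 27818127/1727372956694 ≈ 1.6104e-5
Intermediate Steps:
L = 175/303 (L = -175*(-1/303) = 175/303 ≈ 0.57756)
r(v, g) = g**2*(-3 - 4*g) (r(v, g) = (g*(-4*g - 3))*g = (g*(-3 - 4*g))*g = g**2*(-3 - 4*g))
1/(62097 + r(M(B), L)) = 1/(62097 + (175/303)**2*(-3 - 4*175/303)) = 1/(62097 + 30625*(-3 - 700/303)/91809) = 1/(62097 + (30625/91809)*(-1609/303)) = 1/(62097 - 49275625/27818127) = 1/(1727372956694/27818127) = 27818127/1727372956694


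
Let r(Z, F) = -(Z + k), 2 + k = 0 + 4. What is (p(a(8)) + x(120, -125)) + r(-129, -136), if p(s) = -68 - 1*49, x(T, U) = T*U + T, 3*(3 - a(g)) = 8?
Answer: -14870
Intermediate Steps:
k = 2 (k = -2 + (0 + 4) = -2 + 4 = 2)
a(g) = 1/3 (a(g) = 3 - 1/3*8 = 3 - 8/3 = 1/3)
x(T, U) = T + T*U
r(Z, F) = -2 - Z (r(Z, F) = -(Z + 2) = -(2 + Z) = -2 - Z)
p(s) = -117 (p(s) = -68 - 49 = -117)
(p(a(8)) + x(120, -125)) + r(-129, -136) = (-117 + 120*(1 - 125)) + (-2 - 1*(-129)) = (-117 + 120*(-124)) + (-2 + 129) = (-117 - 14880) + 127 = -14997 + 127 = -14870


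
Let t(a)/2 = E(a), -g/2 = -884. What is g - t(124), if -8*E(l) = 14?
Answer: 3543/2 ≈ 1771.5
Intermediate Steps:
g = 1768 (g = -2*(-884) = 1768)
E(l) = -7/4 (E(l) = -⅛*14 = -7/4)
t(a) = -7/2 (t(a) = 2*(-7/4) = -7/2)
g - t(124) = 1768 - 1*(-7/2) = 1768 + 7/2 = 3543/2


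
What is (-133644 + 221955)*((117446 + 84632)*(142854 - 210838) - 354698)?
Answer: -1213254089914950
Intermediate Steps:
(-133644 + 221955)*((117446 + 84632)*(142854 - 210838) - 354698) = 88311*(202078*(-67984) - 354698) = 88311*(-13738070752 - 354698) = 88311*(-13738425450) = -1213254089914950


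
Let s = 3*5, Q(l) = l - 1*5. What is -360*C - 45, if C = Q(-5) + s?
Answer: -1845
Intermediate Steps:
Q(l) = -5 + l (Q(l) = l - 5 = -5 + l)
s = 15
C = 5 (C = (-5 - 5) + 15 = -10 + 15 = 5)
-360*C - 45 = -360*5 - 45 = -8*225 - 45 = -1800 - 45 = -1845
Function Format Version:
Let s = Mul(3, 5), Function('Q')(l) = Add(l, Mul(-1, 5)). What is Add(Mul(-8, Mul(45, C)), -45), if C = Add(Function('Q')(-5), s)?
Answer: -1845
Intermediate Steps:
Function('Q')(l) = Add(-5, l) (Function('Q')(l) = Add(l, -5) = Add(-5, l))
s = 15
C = 5 (C = Add(Add(-5, -5), 15) = Add(-10, 15) = 5)
Add(Mul(-8, Mul(45, C)), -45) = Add(Mul(-8, Mul(45, 5)), -45) = Add(Mul(-8, 225), -45) = Add(-1800, -45) = -1845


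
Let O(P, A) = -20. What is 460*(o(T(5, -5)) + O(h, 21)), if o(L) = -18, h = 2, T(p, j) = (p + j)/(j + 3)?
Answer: -17480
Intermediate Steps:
T(p, j) = (j + p)/(3 + j)
460*(o(T(5, -5)) + O(h, 21)) = 460*(-18 - 20) = 460*(-38) = -17480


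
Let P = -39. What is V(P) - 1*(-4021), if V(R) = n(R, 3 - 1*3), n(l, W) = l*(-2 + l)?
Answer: 5620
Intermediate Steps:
V(R) = R*(-2 + R)
V(P) - 1*(-4021) = -39*(-2 - 39) - 1*(-4021) = -39*(-41) + 4021 = 1599 + 4021 = 5620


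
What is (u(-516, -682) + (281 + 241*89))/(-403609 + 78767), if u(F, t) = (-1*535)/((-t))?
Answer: -14819325/221542244 ≈ -0.066892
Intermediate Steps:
u(F, t) = 535/t (u(F, t) = -(-535)/t = 535/t)
(u(-516, -682) + (281 + 241*89))/(-403609 + 78767) = (535/(-682) + (281 + 241*89))/(-403609 + 78767) = (535*(-1/682) + (281 + 21449))/(-324842) = (-535/682 + 21730)*(-1/324842) = (14819325/682)*(-1/324842) = -14819325/221542244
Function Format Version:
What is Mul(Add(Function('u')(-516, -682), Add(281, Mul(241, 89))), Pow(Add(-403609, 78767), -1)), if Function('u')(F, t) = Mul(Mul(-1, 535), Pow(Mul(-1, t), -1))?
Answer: Rational(-14819325, 221542244) ≈ -0.066892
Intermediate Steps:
Function('u')(F, t) = Mul(535, Pow(t, -1)) (Function('u')(F, t) = Mul(-535, Mul(-1, Pow(t, -1))) = Mul(535, Pow(t, -1)))
Mul(Add(Function('u')(-516, -682), Add(281, Mul(241, 89))), Pow(Add(-403609, 78767), -1)) = Mul(Add(Mul(535, Pow(-682, -1)), Add(281, Mul(241, 89))), Pow(Add(-403609, 78767), -1)) = Mul(Add(Mul(535, Rational(-1, 682)), Add(281, 21449)), Pow(-324842, -1)) = Mul(Add(Rational(-535, 682), 21730), Rational(-1, 324842)) = Mul(Rational(14819325, 682), Rational(-1, 324842)) = Rational(-14819325, 221542244)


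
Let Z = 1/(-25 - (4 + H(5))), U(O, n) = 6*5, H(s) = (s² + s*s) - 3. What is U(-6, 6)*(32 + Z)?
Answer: 36465/38 ≈ 959.61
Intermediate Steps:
H(s) = -3 + 2*s² (H(s) = (s² + s²) - 3 = 2*s² - 3 = -3 + 2*s²)
U(O, n) = 30
Z = -1/76 (Z = 1/(-25 - (4 + (-3 + 2*5²))) = 1/(-25 - (4 + (-3 + 2*25))) = 1/(-25 - (4 + (-3 + 50))) = 1/(-25 - (4 + 47)) = 1/(-25 - 1*51) = 1/(-25 - 51) = 1/(-76) = -1/76 ≈ -0.013158)
U(-6, 6)*(32 + Z) = 30*(32 - 1/76) = 30*(2431/76) = 36465/38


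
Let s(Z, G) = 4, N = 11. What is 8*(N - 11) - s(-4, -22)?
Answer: -4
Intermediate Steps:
8*(N - 11) - s(-4, -22) = 8*(11 - 11) - 1*4 = 8*0 - 4 = 0 - 4 = -4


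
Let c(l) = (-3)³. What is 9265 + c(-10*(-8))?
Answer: 9238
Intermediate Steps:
c(l) = -27
9265 + c(-10*(-8)) = 9265 - 27 = 9238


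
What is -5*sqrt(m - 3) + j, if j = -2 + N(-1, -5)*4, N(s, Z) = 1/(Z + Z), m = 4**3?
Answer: -12/5 - 5*sqrt(61) ≈ -41.451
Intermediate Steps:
m = 64
N(s, Z) = 1/(2*Z)
j = -12/5 (j = -2 + ((1/2)/(-5))*4 = -2 + ((1/2)*(-1/5))*4 = -2 - 1/10*4 = -2 - 2/5 = -12/5 ≈ -2.4000)
-5*sqrt(m - 3) + j = -5*sqrt(64 - 3) - 12/5 = -5*sqrt(61) - 12/5 = -12/5 - 5*sqrt(61)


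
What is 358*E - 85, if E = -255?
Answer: -91375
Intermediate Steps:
358*E - 85 = 358*(-255) - 85 = -91290 - 85 = -91375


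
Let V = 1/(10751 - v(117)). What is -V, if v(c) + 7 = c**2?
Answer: 1/2931 ≈ 0.00034118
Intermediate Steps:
v(c) = -7 + c**2
V = -1/2931 (V = 1/(10751 - (-7 + 117**2)) = 1/(10751 - (-7 + 13689)) = 1/(10751 - 1*13682) = 1/(10751 - 13682) = 1/(-2931) = -1/2931 ≈ -0.00034118)
-V = -1*(-1/2931) = 1/2931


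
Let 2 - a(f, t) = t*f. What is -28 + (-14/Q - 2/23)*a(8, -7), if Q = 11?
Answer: -27036/253 ≈ -106.86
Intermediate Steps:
a(f, t) = 2 - f*t (a(f, t) = 2 - t*f = 2 - f*t)
-28 + (-14/Q - 2/23)*a(8, -7) = -28 + (-14/11 - 2/23)*(2 - 1*8*(-7)) = -28 + (-14*1/11 - 2*1/23)*(2 + 56) = -28 + (-14/11 - 2/23)*58 = -28 - 344/253*58 = -28 - 19952/253 = -27036/253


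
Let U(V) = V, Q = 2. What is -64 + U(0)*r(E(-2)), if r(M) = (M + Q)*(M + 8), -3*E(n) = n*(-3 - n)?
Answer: -64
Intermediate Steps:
E(n) = -n*(-3 - n)/3
r(M) = (2 + M)*(8 + M) (r(M) = (M + 2)*(M + 8) = (2 + M)*(8 + M))
-64 + U(0)*r(E(-2)) = -64 + 0*(16 + ((1/3)*(-2)*(3 - 2))**2 + 10*((1/3)*(-2)*(3 - 2))) = -64 + 0*(16 + ((1/3)*(-2)*1)**2 + 10*((1/3)*(-2)*1)) = -64 + 0*(16 + (-2/3)**2 + 10*(-2/3)) = -64 + 0*(16 + 4/9 - 20/3) = -64 + 0*(88/9) = -64 + 0 = -64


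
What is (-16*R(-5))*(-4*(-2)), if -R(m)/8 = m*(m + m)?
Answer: 51200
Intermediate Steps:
R(m) = -16*m**2 (R(m) = -8*m*(m + m) = -8*m*2*m = -16*m**2)
(-16*R(-5))*(-4*(-2)) = (-(-256)*(-5)**2)*(-4*(-2)) = -(-256)*25*8 = -16*(-400)*8 = 6400*8 = 51200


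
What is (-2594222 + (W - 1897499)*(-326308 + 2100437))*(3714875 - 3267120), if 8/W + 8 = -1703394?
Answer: -1283792064087933214840795/851701 ≈ -1.5073e+18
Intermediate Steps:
W = -4/851701 (W = 8/(-8 - 1703394) = 8/(-1703402) = 8*(-1/1703402) = -4/851701 ≈ -4.6965e-6)
(-2594222 + (W - 1897499)*(-326308 + 2100437))*(3714875 - 3267120) = (-2594222 + (-4/851701 - 1897499)*(-326308 + 2100437))*(3714875 - 3267120) = (-2594222 - 1616101795803/851701*1774129)*447755 = (-2594222 - 2867173062886180587/851701)*447755 = -2867175272387652209/851701*447755 = -1283792064087933214840795/851701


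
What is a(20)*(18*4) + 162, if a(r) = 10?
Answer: 882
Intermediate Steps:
a(20)*(18*4) + 162 = 10*(18*4) + 162 = 10*72 + 162 = 720 + 162 = 882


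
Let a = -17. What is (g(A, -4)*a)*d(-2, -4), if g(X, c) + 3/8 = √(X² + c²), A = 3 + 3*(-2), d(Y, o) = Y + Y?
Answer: 629/2 ≈ 314.50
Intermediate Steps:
d(Y, o) = 2*Y
A = -3 (A = 3 - 6 = -3)
g(X, c) = -3/8 + √(X² + c²)
(g(A, -4)*a)*d(-2, -4) = ((-3/8 + √((-3)² + (-4)²))*(-17))*(2*(-2)) = ((-3/8 + √(9 + 16))*(-17))*(-4) = ((-3/8 + √25)*(-17))*(-4) = ((-3/8 + 5)*(-17))*(-4) = ((37/8)*(-17))*(-4) = -629/8*(-4) = 629/2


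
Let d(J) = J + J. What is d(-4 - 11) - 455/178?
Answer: -5795/178 ≈ -32.556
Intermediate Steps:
d(J) = 2*J
d(-4 - 11) - 455/178 = 2*(-4 - 11) - 455/178 = 2*(-15) - 455/178 = -30 - 1*455/178 = -30 - 455/178 = -5795/178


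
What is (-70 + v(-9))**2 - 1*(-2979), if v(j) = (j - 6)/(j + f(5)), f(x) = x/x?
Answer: 487681/64 ≈ 7620.0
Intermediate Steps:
f(x) = 1
v(j) = (-6 + j)/(1 + j) (v(j) = (j - 6)/(j + 1) = (-6 + j)/(1 + j))
(-70 + v(-9))**2 - 1*(-2979) = (-70 + (-6 - 9)/(1 - 9))**2 - 1*(-2979) = (-70 - 15/(-8))**2 + 2979 = (-70 - 1/8*(-15))**2 + 2979 = (-70 + 15/8)**2 + 2979 = (-545/8)**2 + 2979 = 297025/64 + 2979 = 487681/64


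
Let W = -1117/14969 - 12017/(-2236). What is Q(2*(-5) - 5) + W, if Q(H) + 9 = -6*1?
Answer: -324675399/33470684 ≈ -9.7003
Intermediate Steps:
Q(H) = -15 (Q(H) = -9 - 6*1 = -9 - 6 = -15)
W = 177384861/33470684 (W = -1117*1/14969 - 12017*(-1/2236) = -1117/14969 + 12017/2236 = 177384861/33470684 ≈ 5.2997)
Q(2*(-5) - 5) + W = -15 + 177384861/33470684 = -324675399/33470684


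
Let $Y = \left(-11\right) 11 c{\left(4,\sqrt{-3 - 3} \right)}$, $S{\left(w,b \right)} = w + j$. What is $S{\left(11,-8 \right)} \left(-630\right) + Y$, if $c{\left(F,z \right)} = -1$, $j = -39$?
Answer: $17761$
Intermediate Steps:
$S{\left(w,b \right)} = -39 + w$ ($S{\left(w,b \right)} = w - 39 = -39 + w$)
$Y = 121$ ($Y = \left(-11\right) 11 \left(-1\right) = \left(-121\right) \left(-1\right) = 121$)
$S{\left(11,-8 \right)} \left(-630\right) + Y = \left(-39 + 11\right) \left(-630\right) + 121 = \left(-28\right) \left(-630\right) + 121 = 17640 + 121 = 17761$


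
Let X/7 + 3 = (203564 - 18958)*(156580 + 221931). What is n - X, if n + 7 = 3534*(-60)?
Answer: -489128023688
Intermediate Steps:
X = 489127811641 (X = -21 + 7*((203564 - 18958)*(156580 + 221931)) = -21 + 7*(184606*378511) = -21 + 7*69875401666 = -21 + 489127811662 = 489127811641)
n = -212047 (n = -7 + 3534*(-60) = -7 - 212040 = -212047)
n - X = -212047 - 1*489127811641 = -212047 - 489127811641 = -489128023688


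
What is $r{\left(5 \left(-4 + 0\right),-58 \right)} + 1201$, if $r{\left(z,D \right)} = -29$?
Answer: $1172$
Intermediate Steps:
$r{\left(5 \left(-4 + 0\right),-58 \right)} + 1201 = -29 + 1201 = 1172$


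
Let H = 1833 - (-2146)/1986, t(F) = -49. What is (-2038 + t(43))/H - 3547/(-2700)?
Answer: 432244837/2458676700 ≈ 0.17580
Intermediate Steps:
H = 1821242/993 (H = 1833 - (-2146)/1986 = 1833 - 1*(-1073/993) = 1833 + 1073/993 = 1821242/993 ≈ 1834.1)
(-2038 + t(43))/H - 3547/(-2700) = (-2038 - 49)/(1821242/993) - 3547/(-2700) = -2087*993/1821242 - 3547*(-1/2700) = -2072391/1821242 + 3547/2700 = 432244837/2458676700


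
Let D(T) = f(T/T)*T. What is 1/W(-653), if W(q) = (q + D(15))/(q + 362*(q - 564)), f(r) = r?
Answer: 441207/638 ≈ 691.55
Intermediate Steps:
D(T) = T (D(T) = (T/T)*T = 1*T = T)
W(q) = (15 + q)/(-204168 + 363*q) (W(q) = (q + 15)/(q + 362*(q - 564)) = (15 + q)/(q + 362*(-564 + q)) = (15 + q)/(q + (-204168 + 362*q)) = (15 + q)/(-204168 + 363*q))
1/W(-653) = 1/((15 - 653)/(3*(-68056 + 121*(-653)))) = 1/((1/3)*(-638)/(-68056 - 79013)) = 1/((1/3)*(-638)/(-147069)) = 1/((1/3)*(-1/147069)*(-638)) = 1/(638/441207) = 441207/638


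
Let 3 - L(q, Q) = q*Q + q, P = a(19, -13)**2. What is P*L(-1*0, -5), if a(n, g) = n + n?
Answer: 4332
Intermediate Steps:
a(n, g) = 2*n
P = 1444 (P = (2*19)**2 = 38**2 = 1444)
L(q, Q) = 3 - q - Q*q (L(q, Q) = 3 - (q*Q + q) = 3 - (Q*q + q) = 3 - (q + Q*q) = 3 + (-q - Q*q) = 3 - q - Q*q)
P*L(-1*0, -5) = 1444*(3 - (-1)*0 - 1*(-5)*(-1*0)) = 1444*(3 - 1*0 - 1*(-5)*0) = 1444*(3 + 0 + 0) = 1444*3 = 4332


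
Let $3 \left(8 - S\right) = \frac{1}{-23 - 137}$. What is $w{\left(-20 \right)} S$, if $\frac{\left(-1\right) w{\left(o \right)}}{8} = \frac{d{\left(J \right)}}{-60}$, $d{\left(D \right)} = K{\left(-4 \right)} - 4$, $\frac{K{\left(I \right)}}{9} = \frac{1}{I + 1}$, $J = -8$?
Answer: $- \frac{26887}{3600} \approx -7.4686$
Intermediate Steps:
$K{\left(I \right)} = \frac{9}{1 + I}$ ($K{\left(I \right)} = \frac{9}{I + 1} = \frac{9}{1 + I}$)
$S = \frac{3841}{480}$ ($S = 8 - \frac{1}{3 \left(-23 - 137\right)} = 8 - \frac{1}{3 \left(-160\right)} = 8 - - \frac{1}{480} = 8 + \frac{1}{480} = \frac{3841}{480} \approx 8.0021$)
$d{\left(D \right)} = -7$ ($d{\left(D \right)} = \frac{9}{1 - 4} - 4 = \frac{9}{-3} - 4 = 9 \left(- \frac{1}{3}\right) - 4 = -3 - 4 = -7$)
$w{\left(o \right)} = - \frac{14}{15}$ ($w{\left(o \right)} = - 8 \left(- \frac{7}{-60}\right) = - 8 \left(\left(-7\right) \left(- \frac{1}{60}\right)\right) = \left(-8\right) \frac{7}{60} = - \frac{14}{15}$)
$w{\left(-20 \right)} S = \left(- \frac{14}{15}\right) \frac{3841}{480} = - \frac{26887}{3600}$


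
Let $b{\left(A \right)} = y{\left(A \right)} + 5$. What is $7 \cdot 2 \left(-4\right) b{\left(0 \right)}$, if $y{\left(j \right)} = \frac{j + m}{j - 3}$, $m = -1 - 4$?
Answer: $- \frac{1120}{3} \approx -373.33$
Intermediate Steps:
$m = -5$
$y{\left(j \right)} = \frac{-5 + j}{-3 + j}$ ($y{\left(j \right)} = \frac{j - 5}{j - 3} = \frac{-5 + j}{-3 + j}$)
$b{\left(A \right)} = 5 + \frac{-5 + A}{-3 + A}$ ($b{\left(A \right)} = \frac{-5 + A}{-3 + A} + 5 = 5 + \frac{-5 + A}{-3 + A}$)
$7 \cdot 2 \left(-4\right) b{\left(0 \right)} = 7 \cdot 2 \left(-4\right) \frac{2 \left(-10 + 3 \cdot 0\right)}{-3 + 0} = 7 \left(-8\right) \frac{2 \left(-10 + 0\right)}{-3} = - 56 \cdot 2 \left(- \frac{1}{3}\right) \left(-10\right) = \left(-56\right) \frac{20}{3} = - \frac{1120}{3}$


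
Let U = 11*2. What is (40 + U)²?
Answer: 3844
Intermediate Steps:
U = 22
(40 + U)² = (40 + 22)² = 62² = 3844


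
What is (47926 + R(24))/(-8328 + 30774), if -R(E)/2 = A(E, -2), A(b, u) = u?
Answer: 23965/11223 ≈ 2.1353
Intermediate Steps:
R(E) = 4 (R(E) = -2*(-2) = 4)
(47926 + R(24))/(-8328 + 30774) = (47926 + 4)/(-8328 + 30774) = 47930/22446 = 47930*(1/22446) = 23965/11223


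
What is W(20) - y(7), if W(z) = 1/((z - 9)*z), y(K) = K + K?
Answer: -3079/220 ≈ -13.995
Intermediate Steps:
y(K) = 2*K
W(z) = 1/(z*(-9 + z)) (W(z) = 1/((-9 + z)*z) = 1/(z*(-9 + z)))
W(20) - y(7) = 1/(20*(-9 + 20)) - 2*7 = (1/20)/11 - 1*14 = (1/20)*(1/11) - 14 = 1/220 - 14 = -3079/220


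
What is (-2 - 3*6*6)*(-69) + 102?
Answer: 7692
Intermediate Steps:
(-2 - 3*6*6)*(-69) + 102 = (-2 - 18*6)*(-69) + 102 = (-2 - 108)*(-69) + 102 = -110*(-69) + 102 = 7590 + 102 = 7692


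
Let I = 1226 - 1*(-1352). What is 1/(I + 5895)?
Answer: 1/8473 ≈ 0.00011802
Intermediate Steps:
I = 2578 (I = 1226 + 1352 = 2578)
1/(I + 5895) = 1/(2578 + 5895) = 1/8473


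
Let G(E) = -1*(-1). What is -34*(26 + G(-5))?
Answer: -918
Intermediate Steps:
G(E) = 1
-34*(26 + G(-5)) = -34*(26 + 1) = -34*27 = -918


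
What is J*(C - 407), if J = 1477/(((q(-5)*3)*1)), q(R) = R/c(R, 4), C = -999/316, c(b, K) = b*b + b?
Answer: 191435447/237 ≈ 8.0774e+5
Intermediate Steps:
c(b, K) = b + b² (c(b, K) = b² + b = b + b²)
C = -999/316 (C = -999*1/316 = -999/316 ≈ -3.1614)
q(R) = 1/(1 + R) (q(R) = R/((R*(1 + R))) = R*(1/(R*(1 + R))) = 1/(1 + R))
J = -5908/3 (J = 1477/(((3/(1 - 5))*1)) = 1477/(((3/(-4))*1)) = 1477/((-¼*3*1)) = 1477/((-¾*1)) = 1477/(-¾) = 1477*(-4/3) = -5908/3 ≈ -1969.3)
J*(C - 407) = -5908*(-999/316 - 407)/3 = -5908/3*(-129611/316) = 191435447/237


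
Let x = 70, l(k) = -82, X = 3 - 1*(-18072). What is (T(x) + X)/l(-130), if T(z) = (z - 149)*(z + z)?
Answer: -7015/82 ≈ -85.549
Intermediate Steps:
X = 18075 (X = 3 + 18072 = 18075)
T(z) = 2*z*(-149 + z) (T(z) = (-149 + z)*(2*z) = 2*z*(-149 + z))
(T(x) + X)/l(-130) = (2*70*(-149 + 70) + 18075)/(-82) = (2*70*(-79) + 18075)*(-1/82) = (-11060 + 18075)*(-1/82) = 7015*(-1/82) = -7015/82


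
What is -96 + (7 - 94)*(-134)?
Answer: 11562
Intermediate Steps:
-96 + (7 - 94)*(-134) = -96 - 87*(-134) = -96 + 11658 = 11562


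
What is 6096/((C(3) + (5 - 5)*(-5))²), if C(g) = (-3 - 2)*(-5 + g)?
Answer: 1524/25 ≈ 60.960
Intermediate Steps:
C(g) = 25 - 5*g (C(g) = -5*(-5 + g) = 25 - 5*g)
6096/((C(3) + (5 - 5)*(-5))²) = 6096/(((25 - 5*3) + (5 - 5)*(-5))²) = 6096/(((25 - 15) + 0*(-5))²) = 6096/((10 + 0)²) = 6096/(10²) = 6096/100 = 6096*(1/100) = 1524/25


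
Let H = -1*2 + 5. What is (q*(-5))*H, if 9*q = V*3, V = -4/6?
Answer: 10/3 ≈ 3.3333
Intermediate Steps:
V = -⅔ (V = -4*⅙ = -⅔ ≈ -0.66667)
q = -2/9 (q = (-⅔*3)/9 = (⅑)*(-2) = -2/9 ≈ -0.22222)
H = 3 (H = -2 + 5 = 3)
(q*(-5))*H = -2/9*(-5)*3 = (10/9)*3 = 10/3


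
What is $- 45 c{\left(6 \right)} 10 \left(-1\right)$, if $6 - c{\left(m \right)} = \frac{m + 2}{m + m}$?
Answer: $2400$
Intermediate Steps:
$c{\left(m \right)} = 6 - \frac{2 + m}{2 m}$ ($c{\left(m \right)} = 6 - \frac{m + 2}{m + m} = 6 - \frac{2 + m}{2 m}$)
$- 45 c{\left(6 \right)} 10 \left(-1\right) = - 45 \left(\frac{11}{2} - \frac{1}{6}\right) 10 \left(-1\right) = - 45 \cdot \frac{16}{3} \cdot 10 \left(-1\right) = - 45 \cdot \frac{160}{3} \left(-1\right) = \left(-45\right) \left(- \frac{160}{3}\right) = 2400$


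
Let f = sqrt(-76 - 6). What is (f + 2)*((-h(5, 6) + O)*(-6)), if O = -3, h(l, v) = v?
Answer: 108 + 54*I*sqrt(82) ≈ 108.0 + 488.99*I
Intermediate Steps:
f = I*sqrt(82) (f = sqrt(-82) = I*sqrt(82) ≈ 9.0554*I)
(f + 2)*((-h(5, 6) + O)*(-6)) = (I*sqrt(82) + 2)*((-1*6 - 3)*(-6)) = (2 + I*sqrt(82))*((-6 - 3)*(-6)) = (2 + I*sqrt(82))*(-9*(-6)) = (2 + I*sqrt(82))*54 = 108 + 54*I*sqrt(82)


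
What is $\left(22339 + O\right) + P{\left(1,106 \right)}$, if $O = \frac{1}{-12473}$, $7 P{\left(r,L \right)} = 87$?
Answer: $\frac{1951525573}{87311} \approx 22351.0$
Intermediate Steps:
$P{\left(r,L \right)} = \frac{87}{7}$ ($P{\left(r,L \right)} = \frac{1}{7} \cdot 87 = \frac{87}{7}$)
$O = - \frac{1}{12473} \approx -8.0173 \cdot 10^{-5}$
$\left(22339 + O\right) + P{\left(1,106 \right)} = \left(22339 - \frac{1}{12473}\right) + \frac{87}{7} = \frac{278634346}{12473} + \frac{87}{7} = \frac{1951525573}{87311}$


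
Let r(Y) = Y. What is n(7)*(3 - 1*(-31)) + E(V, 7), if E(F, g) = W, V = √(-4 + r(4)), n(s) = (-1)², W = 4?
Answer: 38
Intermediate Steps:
n(s) = 1
V = 0 (V = √(-4 + 4) = √0 = 0)
E(F, g) = 4
n(7)*(3 - 1*(-31)) + E(V, 7) = 1*(3 - 1*(-31)) + 4 = 1*(3 + 31) + 4 = 1*34 + 4 = 34 + 4 = 38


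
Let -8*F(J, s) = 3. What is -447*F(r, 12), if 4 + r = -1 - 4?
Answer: 1341/8 ≈ 167.63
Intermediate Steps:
r = -9 (r = -4 + (-1 - 4) = -4 - 5 = -9)
F(J, s) = -3/8 (F(J, s) = -⅛*3 = -3/8)
-447*F(r, 12) = -447*(-3/8) = 1341/8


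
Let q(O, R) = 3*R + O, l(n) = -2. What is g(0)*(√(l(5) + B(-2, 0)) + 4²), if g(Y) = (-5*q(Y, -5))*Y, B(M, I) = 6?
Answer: 0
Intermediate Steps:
q(O, R) = O + 3*R
g(Y) = Y*(75 - 5*Y) (g(Y) = (-5*(Y + 3*(-5)))*Y = (-5*(Y - 15))*Y = (-5*(-15 + Y))*Y = (75 - 5*Y)*Y = Y*(75 - 5*Y))
g(0)*(√(l(5) + B(-2, 0)) + 4²) = (5*0*(15 - 1*0))*(√(-2 + 6) + 4²) = (5*0*(15 + 0))*(√4 + 16) = (5*0*15)*(2 + 16) = 0*18 = 0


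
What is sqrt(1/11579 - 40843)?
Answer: 2*I*sqrt(1368988342646)/11579 ≈ 202.1*I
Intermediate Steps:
sqrt(1/11579 - 40843) = sqrt(-472921096/11579) = 2*I*sqrt(1368988342646)/11579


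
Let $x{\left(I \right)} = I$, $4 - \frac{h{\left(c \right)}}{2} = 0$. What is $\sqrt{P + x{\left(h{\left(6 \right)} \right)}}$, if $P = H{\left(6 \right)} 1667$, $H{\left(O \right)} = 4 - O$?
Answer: $i \sqrt{3326} \approx 57.672 i$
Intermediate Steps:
$h{\left(c \right)} = 8$ ($h{\left(c \right)} = 8 - 0 = 8 + 0 = 8$)
$P = -3334$ ($P = \left(4 - 6\right) 1667 = \left(-2\right) 1667 = -3334$)
$\sqrt{P + x{\left(h{\left(6 \right)} \right)}} = \sqrt{-3334 + 8} = \sqrt{-3326} = i \sqrt{3326}$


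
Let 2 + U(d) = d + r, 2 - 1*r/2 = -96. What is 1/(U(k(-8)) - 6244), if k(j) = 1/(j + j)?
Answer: -16/96801 ≈ -0.00016529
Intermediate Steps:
r = 196 (r = 4 - 2*(-96) = 4 + 192 = 196)
k(j) = 1/(2*j)
U(d) = 194 + d (U(d) = -2 + (d + 196) = -2 + (196 + d) = 194 + d)
1/(U(k(-8)) - 6244) = 1/((194 + (½)/(-8)) - 6244) = 1/((194 + (½)*(-⅛)) - 6244) = 1/((194 - 1/16) - 6244) = 1/(3103/16 - 6244) = 1/(-96801/16) = -16/96801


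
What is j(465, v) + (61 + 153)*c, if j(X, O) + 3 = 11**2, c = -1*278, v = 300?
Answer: -59374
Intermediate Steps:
c = -278
j(X, O) = 118 (j(X, O) = -3 + 11**2 = -3 + 121 = 118)
j(465, v) + (61 + 153)*c = 118 + (61 + 153)*(-278) = 118 + 214*(-278) = 118 - 59492 = -59374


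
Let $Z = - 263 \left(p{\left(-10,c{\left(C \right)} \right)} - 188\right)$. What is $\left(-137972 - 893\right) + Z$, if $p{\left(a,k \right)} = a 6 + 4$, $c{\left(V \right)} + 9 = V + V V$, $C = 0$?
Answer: $-74693$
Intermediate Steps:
$c{\left(V \right)} = -9 + V + V^{2}$ ($c{\left(V \right)} = -9 + \left(V + V V\right) = -9 + \left(V + V^{2}\right) = -9 + V + V^{2}$)
$p{\left(a,k \right)} = 4 + 6 a$ ($p{\left(a,k \right)} = 6 a + 4 = 4 + 6 a$)
$Z = 64172$ ($Z = - 263 \left(\left(4 + 6 \left(-10\right)\right) - 188\right) = - 263 \left(\left(4 - 60\right) - 188\right) = - 263 \left(-56 - 188\right) = \left(-263\right) \left(-244\right) = 64172$)
$\left(-137972 - 893\right) + Z = \left(-137972 - 893\right) + 64172 = -138865 + 64172 = -74693$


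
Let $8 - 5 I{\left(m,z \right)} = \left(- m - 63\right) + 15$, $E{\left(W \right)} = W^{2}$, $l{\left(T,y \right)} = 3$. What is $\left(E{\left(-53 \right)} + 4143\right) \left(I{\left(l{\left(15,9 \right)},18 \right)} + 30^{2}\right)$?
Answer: $\frac{31694168}{5} \approx 6.3388 \cdot 10^{6}$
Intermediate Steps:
$I{\left(m,z \right)} = \frac{56}{5} + \frac{m}{5}$ ($I{\left(m,z \right)} = \frac{8}{5} - \frac{\left(- m - 63\right) + 15}{5} = \frac{8}{5} - \frac{\left(-63 - m\right) + 15}{5} = \frac{8}{5} - \frac{-48 - m}{5} = \frac{8}{5} + \left(\frac{48}{5} + \frac{m}{5}\right) = \frac{56}{5} + \frac{m}{5}$)
$\left(E{\left(-53 \right)} + 4143\right) \left(I{\left(l{\left(15,9 \right)},18 \right)} + 30^{2}\right) = \left(\left(-53\right)^{2} + 4143\right) \left(\left(\frac{56}{5} + \frac{1}{5} \cdot 3\right) + 30^{2}\right) = \left(2809 + 4143\right) \left(\left(\frac{56}{5} + \frac{3}{5}\right) + 900\right) = 6952 \left(\frac{59}{5} + 900\right) = 6952 \cdot \frac{4559}{5} = \frac{31694168}{5}$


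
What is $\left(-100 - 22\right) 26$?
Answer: $-3172$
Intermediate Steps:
$\left(-100 - 22\right) 26 = \left(-122\right) 26 = -3172$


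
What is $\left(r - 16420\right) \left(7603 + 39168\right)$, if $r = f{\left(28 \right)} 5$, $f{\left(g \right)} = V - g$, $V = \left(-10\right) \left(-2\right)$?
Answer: $-769850660$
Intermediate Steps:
$V = 20$
$f{\left(g \right)} = 20 - g$
$r = -40$ ($r = \left(20 - 28\right) 5 = \left(-8\right) 5 = -40$)
$\left(r - 16420\right) \left(7603 + 39168\right) = \left(-40 - 16420\right) \left(7603 + 39168\right) = \left(-16460\right) 46771 = -769850660$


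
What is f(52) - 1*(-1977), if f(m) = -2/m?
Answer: 51401/26 ≈ 1977.0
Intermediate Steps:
f(52) - 1*(-1977) = -2/52 - 1*(-1977) = -2*1/52 + 1977 = -1/26 + 1977 = 51401/26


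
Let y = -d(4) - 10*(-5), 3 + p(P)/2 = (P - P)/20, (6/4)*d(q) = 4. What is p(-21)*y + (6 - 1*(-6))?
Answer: -272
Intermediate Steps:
d(q) = 8/3 (d(q) = (⅔)*4 = 8/3)
p(P) = -6 (p(P) = -6 + 2*((P - P)/20) = -6 + 2*(0*(1/20)) = -6 + 2*0 = -6 + 0 = -6)
y = 142/3 (y = -1*8/3 - 10*(-5) = -8/3 + 50 = 142/3 ≈ 47.333)
p(-21)*y + (6 - 1*(-6)) = -6*142/3 + (6 - 1*(-6)) = -284 + (6 + 6) = -284 + 12 = -272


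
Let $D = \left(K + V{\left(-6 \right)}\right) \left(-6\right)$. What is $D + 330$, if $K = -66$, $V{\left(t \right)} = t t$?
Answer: $510$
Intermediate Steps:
$V{\left(t \right)} = t^{2}$
$D = 180$ ($D = \left(-66 + \left(-6\right)^{2}\right) \left(-6\right) = \left(-66 + 36\right) \left(-6\right) = \left(-30\right) \left(-6\right) = 180$)
$D + 330 = 180 + 330 = 510$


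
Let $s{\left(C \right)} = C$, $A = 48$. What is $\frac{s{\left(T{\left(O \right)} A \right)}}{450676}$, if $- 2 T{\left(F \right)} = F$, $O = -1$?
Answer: $\frac{6}{112669} \approx 5.3253 \cdot 10^{-5}$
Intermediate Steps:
$T{\left(F \right)} = - \frac{F}{2}$
$\frac{s{\left(T{\left(O \right)} A \right)}}{450676} = \frac{\left(- \frac{1}{2}\right) \left(-1\right) 48}{450676} = \frac{1}{2} \cdot 48 \cdot \frac{1}{450676} = 24 \cdot \frac{1}{450676} = \frac{6}{112669}$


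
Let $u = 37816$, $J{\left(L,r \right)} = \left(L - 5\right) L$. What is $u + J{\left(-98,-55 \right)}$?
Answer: $47910$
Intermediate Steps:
$J{\left(L,r \right)} = L \left(-5 + L\right)$ ($J{\left(L,r \right)} = \left(-5 + L\right) L = L \left(-5 + L\right)$)
$u + J{\left(-98,-55 \right)} = 37816 - 98 \left(-5 - 98\right) = 37816 - -10094 = 37816 + 10094 = 47910$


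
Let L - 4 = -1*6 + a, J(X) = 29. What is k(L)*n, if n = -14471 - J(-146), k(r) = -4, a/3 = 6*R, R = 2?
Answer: 58000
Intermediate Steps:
a = 36 (a = 3*(6*2) = 3*12 = 36)
L = 34 (L = 4 + (-1*6 + 36) = 4 + (-6 + 36) = 4 + 30 = 34)
n = -14500 (n = -14471 - 1*29 = -14471 - 29 = -14500)
k(L)*n = -4*(-14500) = 58000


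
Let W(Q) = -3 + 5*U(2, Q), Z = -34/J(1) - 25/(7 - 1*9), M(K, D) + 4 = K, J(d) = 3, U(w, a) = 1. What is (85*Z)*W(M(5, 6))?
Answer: 595/3 ≈ 198.33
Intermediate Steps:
M(K, D) = -4 + K
Z = 7/6 (Z = -34/3 - 25/(7 - 1*9) = -34*1/3 - 25/(7 - 9) = -34/3 - 25/(-2) = -34/3 - 25*(-1/2) = -34/3 + 25/2 = 7/6 ≈ 1.1667)
W(Q) = 2 (W(Q) = -3 + 5*1 = -3 + 5 = 2)
(85*Z)*W(M(5, 6)) = (85*(7/6))*2 = (595/6)*2 = 595/3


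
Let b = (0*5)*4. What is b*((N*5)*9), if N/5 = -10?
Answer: 0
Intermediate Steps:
N = -50 (N = 5*(-10) = -50)
b = 0 (b = 0*4 = 0)
b*((N*5)*9) = 0*(-50*5*9) = 0*(-250*9) = 0*(-2250) = 0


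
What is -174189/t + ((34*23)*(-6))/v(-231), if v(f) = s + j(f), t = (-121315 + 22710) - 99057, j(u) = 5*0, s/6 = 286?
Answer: -52376815/28265666 ≈ -1.8530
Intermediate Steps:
s = 1716 (s = 6*286 = 1716)
j(u) = 0
t = -197662 (t = -98605 - 99057 = -197662)
v(f) = 1716 (v(f) = 1716 + 0 = 1716)
-174189/t + ((34*23)*(-6))/v(-231) = -174189/(-197662) + ((34*23)*(-6))/1716 = -174189*(-1/197662) + (782*(-6))*(1/1716) = 174189/197662 - 4692*1/1716 = 174189/197662 - 391/143 = -52376815/28265666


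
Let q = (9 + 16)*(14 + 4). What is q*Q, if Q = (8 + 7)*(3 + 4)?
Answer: 47250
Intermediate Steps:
Q = 105 (Q = 15*7 = 105)
q = 450 (q = 25*18 = 450)
q*Q = 450*105 = 47250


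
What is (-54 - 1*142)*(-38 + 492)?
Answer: -88984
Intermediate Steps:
(-54 - 1*142)*(-38 + 492) = (-54 - 142)*454 = -196*454 = -88984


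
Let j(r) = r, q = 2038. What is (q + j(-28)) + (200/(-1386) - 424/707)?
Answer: 140633854/69993 ≈ 2009.3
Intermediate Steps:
(q + j(-28)) + (200/(-1386) - 424/707) = (2038 - 28) + (200/(-1386) - 424/707) = 2010 + (200*(-1/1386) - 424*1/707) = 2010 + (-100/693 - 424/707) = 2010 - 52076/69993 = 140633854/69993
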